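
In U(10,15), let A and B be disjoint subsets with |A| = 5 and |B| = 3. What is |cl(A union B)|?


|A union B| = 5 + 3 = 8 (disjoint).
In U(10,15), cl(S) = S if |S| < 10, else cl(S) = E.
Since 8 < 10, cl(A union B) = A union B.
|cl(A union B)| = 8.

8


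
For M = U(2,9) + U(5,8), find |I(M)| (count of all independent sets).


For a direct sum, |I(M1+M2)| = |I(M1)| * |I(M2)|.
|I(U(2,9))| = sum C(9,k) for k=0..2 = 46.
|I(U(5,8))| = sum C(8,k) for k=0..5 = 219.
Total = 46 * 219 = 10074.

10074


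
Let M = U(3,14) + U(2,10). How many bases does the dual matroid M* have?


(M1+M2)* = M1* + M2*.
M1* = U(11,14), bases: C(14,11) = 364.
M2* = U(8,10), bases: C(10,8) = 45.
|B(M*)| = 364 * 45 = 16380.

16380


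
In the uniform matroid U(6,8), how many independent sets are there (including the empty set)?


Independent sets of U(6,8) are all subsets of size <= 6.
Count = C(8,0) + C(8,1) + C(8,2) + C(8,3) + C(8,4) + C(8,5) + C(8,6)
     = 1 + 8 + 28 + 56 + 70 + 56 + 28
     = 247.

247


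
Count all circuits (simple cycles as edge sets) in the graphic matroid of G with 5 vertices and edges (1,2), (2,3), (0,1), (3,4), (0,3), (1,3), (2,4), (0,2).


A circuit in a graphic matroid = edge set of a simple cycle.
G has 5 vertices and 8 edges.
Enumerating all minimal edge subsets forming cycles...
Total circuits found: 12.

12


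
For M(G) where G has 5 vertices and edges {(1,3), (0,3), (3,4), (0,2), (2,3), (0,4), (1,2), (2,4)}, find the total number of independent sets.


An independent set in a graphic matroid is an acyclic edge subset.
G has 5 vertices and 8 edges.
Enumerate all 2^8 = 256 subsets, checking for acyclicity.
Total independent sets = 128.

128


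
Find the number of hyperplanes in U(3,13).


Hyperplanes of U(3,13) are flats of rank 2.
In a uniform matroid, these are exactly the (2)-element subsets.
Count = C(13,2) = (13 * 12) / (1 * 2) = 78.

78


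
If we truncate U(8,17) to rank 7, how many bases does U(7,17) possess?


Truncating U(8,17) to rank 7 gives U(7,17).
Bases of U(7,17) are all 7-element subsets of 17 elements.
Number of bases = C(17,7) = 17! / (7! * 10!) = 19448.

19448


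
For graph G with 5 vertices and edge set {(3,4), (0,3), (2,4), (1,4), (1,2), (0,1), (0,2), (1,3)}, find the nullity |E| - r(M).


Cycle rank (nullity) = |E| - r(M) = |E| - (|V| - c).
|E| = 8, |V| = 5, c = 1.
Nullity = 8 - (5 - 1) = 8 - 4 = 4.

4


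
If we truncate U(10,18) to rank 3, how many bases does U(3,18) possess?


Truncating U(10,18) to rank 3 gives U(3,18).
Bases of U(3,18) are all 3-element subsets of 18 elements.
Number of bases = (18 choose 3) = 816.

816


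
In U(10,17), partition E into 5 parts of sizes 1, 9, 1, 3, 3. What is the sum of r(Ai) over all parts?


r(Ai) = min(|Ai|, 10) for each part.
Sum = min(1,10) + min(9,10) + min(1,10) + min(3,10) + min(3,10)
    = 1 + 9 + 1 + 3 + 3
    = 17.

17


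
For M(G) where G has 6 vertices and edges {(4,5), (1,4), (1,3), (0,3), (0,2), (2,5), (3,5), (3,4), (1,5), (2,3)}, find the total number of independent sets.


An independent set in a graphic matroid is an acyclic edge subset.
G has 6 vertices and 10 edges.
Enumerate all 2^10 = 1024 subsets, checking for acyclicity.
Total independent sets = 436.

436


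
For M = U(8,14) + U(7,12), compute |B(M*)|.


(M1+M2)* = M1* + M2*.
M1* = U(6,14), bases: C(14,6) = 3003.
M2* = U(5,12), bases: C(12,5) = 792.
|B(M*)| = 3003 * 792 = 2378376.

2378376


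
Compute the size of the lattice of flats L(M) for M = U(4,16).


Flats of U(4,16): every subset of size < 4 is a flat, plus E itself.
Count = (16 choose 0) + (16 choose 1) + (16 choose 2) + (16 choose 3) + 1
     = 1 + 16 + 120 + 560 + 1
     = 698.

698


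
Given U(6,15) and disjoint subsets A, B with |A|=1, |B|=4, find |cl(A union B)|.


|A union B| = 1 + 4 = 5 (disjoint).
In U(6,15), cl(S) = S if |S| < 6, else cl(S) = E.
Since 5 < 6, cl(A union B) = A union B.
|cl(A union B)| = 5.

5


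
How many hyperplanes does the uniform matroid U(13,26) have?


Hyperplanes of U(13,26) are flats of rank 12.
In a uniform matroid, these are exactly the (12)-element subsets.
Count = C(26,12) = 9657700.

9657700


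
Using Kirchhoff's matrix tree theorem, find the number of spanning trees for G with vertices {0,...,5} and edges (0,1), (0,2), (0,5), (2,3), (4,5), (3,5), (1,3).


By Kirchhoff's matrix tree theorem, the number of spanning trees equals
the determinant of any cofactor of the Laplacian matrix L.
G has 6 vertices and 7 edges.
Computing the (5 x 5) cofactor determinant gives 12.

12


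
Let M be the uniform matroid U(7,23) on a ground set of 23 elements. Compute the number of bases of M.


Bases of U(7,23) are all 7-element subsets of the 23-element ground set.
Number of bases = C(23,7).
(23 choose 7) = 245157.

245157


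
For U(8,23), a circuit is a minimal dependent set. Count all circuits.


In U(8,23), circuits are the (9)-element subsets.
Any set of 9 elements is dependent, and removing any one element gives
an independent set of size 8, so it is a minimal dependent set.
Number of circuits = C(23,9) = 817190.

817190


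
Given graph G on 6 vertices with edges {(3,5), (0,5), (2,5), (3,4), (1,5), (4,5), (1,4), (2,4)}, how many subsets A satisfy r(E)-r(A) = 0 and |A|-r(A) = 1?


R(x,y) = sum over A in 2^E of x^(r(E)-r(A)) * y^(|A|-r(A)).
G has 6 vertices, 8 edges. r(E) = 5.
Enumerate all 2^8 = 256 subsets.
Count subsets with r(E)-r(A)=0 and |A|-r(A)=1: 18.

18


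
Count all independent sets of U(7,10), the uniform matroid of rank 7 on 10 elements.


Independent sets of U(7,10) are all subsets of size <= 7.
Count = (10 choose 0) + (10 choose 1) + (10 choose 2) + (10 choose 3) + (10 choose 4) + (10 choose 5) + (10 choose 6) + (10 choose 7)
     = 1 + 10 + 45 + 120 + 210 + 252 + 210 + 120
     = 968.

968


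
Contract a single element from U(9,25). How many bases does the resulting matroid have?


Contracting e from U(9,25) gives U(8,24).
Bases of U(8,24) = C(24,8) = 735471.

735471


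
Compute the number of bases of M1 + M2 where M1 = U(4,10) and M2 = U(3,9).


Bases of a direct sum M1 + M2: |B| = |B(M1)| * |B(M2)|.
|B(U(4,10))| = C(10,4) = 210.
|B(U(3,9))| = C(9,3) = 84.
Total bases = 210 * 84 = 17640.

17640


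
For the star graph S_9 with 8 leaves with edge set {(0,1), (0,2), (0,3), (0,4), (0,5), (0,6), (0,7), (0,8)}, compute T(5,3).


A star on 9 vertices is a tree with 8 edges.
T(x,y) = x^(8) for any tree.
T(5,3) = 5^8 = 390625.

390625


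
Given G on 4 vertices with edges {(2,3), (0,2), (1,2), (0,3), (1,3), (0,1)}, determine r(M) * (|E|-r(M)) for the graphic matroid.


r(M) = |V| - c = 4 - 1 = 3.
nullity = |E| - r(M) = 6 - 3 = 3.
Product = 3 * 3 = 9.

9


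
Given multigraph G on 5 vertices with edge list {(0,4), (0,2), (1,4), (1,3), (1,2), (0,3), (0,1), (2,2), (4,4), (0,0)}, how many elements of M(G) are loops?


In a graphic matroid, a loop is a self-loop edge (u,u) with rank 0.
Examining all 10 edges for self-loops...
Self-loops found: (2,2), (4,4), (0,0)
Number of loops = 3.

3


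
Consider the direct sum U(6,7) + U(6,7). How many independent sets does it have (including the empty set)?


For a direct sum, |I(M1+M2)| = |I(M1)| * |I(M2)|.
|I(U(6,7))| = sum C(7,k) for k=0..6 = 127.
|I(U(6,7))| = sum C(7,k) for k=0..6 = 127.
Total = 127 * 127 = 16129.

16129


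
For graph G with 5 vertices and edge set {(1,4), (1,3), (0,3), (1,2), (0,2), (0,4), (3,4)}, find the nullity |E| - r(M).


Cycle rank (nullity) = |E| - r(M) = |E| - (|V| - c).
|E| = 7, |V| = 5, c = 1.
Nullity = 7 - (5 - 1) = 7 - 4 = 3.

3


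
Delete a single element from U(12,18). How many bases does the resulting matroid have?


Deleting e from U(12,18) gives U(12,17) since n > r.
Bases of U(12,17) = (17 choose 12) = 6188.

6188


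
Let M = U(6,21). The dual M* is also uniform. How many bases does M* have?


The dual of U(r,n) is U(n-r, n) = U(15,21).
Bases of U(15,21) are all (15)-element subsets.
|B(M*)| = C(21,15) = 54264.

54264


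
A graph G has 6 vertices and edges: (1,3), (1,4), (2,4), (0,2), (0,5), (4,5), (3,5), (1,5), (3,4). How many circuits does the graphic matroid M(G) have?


A circuit in a graphic matroid = edge set of a simple cycle.
G has 6 vertices and 9 edges.
Enumerating all minimal edge subsets forming cycles...
Total circuits found: 12.

12


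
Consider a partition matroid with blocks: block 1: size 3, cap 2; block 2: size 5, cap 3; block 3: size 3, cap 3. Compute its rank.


Rank of a partition matroid = sum of min(|Si|, ci) for each block.
= min(3,2) + min(5,3) + min(3,3)
= 2 + 3 + 3
= 8.

8


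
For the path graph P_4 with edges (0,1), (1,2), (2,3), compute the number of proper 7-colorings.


P(P_4, k) = k * (k-1)^(3).
P(7) = 7 * 6^3 = 7 * 216 = 1512.

1512


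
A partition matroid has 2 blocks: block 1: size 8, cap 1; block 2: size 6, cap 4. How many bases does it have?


A basis picks exactly ci elements from block i.
Number of bases = product of C(|Si|, ci).
= C(8,1) * C(6,4)
= 8 * 15
= 120.

120


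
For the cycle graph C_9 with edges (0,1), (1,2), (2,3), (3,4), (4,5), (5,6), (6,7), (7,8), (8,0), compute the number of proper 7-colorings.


P(C_9, k) = (k-1)^9 + (-1)^9*(k-1).
P(7) = (6)^9 - 6
= 10077696 - 6 = 10077690.

10077690


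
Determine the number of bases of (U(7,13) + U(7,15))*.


(M1+M2)* = M1* + M2*.
M1* = U(6,13), bases: C(13,6) = 1716.
M2* = U(8,15), bases: C(15,8) = 6435.
|B(M*)| = 1716 * 6435 = 11042460.

11042460


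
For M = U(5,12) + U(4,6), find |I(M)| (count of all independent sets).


For a direct sum, |I(M1+M2)| = |I(M1)| * |I(M2)|.
|I(U(5,12))| = sum C(12,k) for k=0..5 = 1586.
|I(U(4,6))| = sum C(6,k) for k=0..4 = 57.
Total = 1586 * 57 = 90402.

90402


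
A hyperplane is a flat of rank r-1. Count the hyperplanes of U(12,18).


Hyperplanes of U(12,18) are flats of rank 11.
In a uniform matroid, these are exactly the (11)-element subsets.
Count = (18 choose 11) = 31824.

31824


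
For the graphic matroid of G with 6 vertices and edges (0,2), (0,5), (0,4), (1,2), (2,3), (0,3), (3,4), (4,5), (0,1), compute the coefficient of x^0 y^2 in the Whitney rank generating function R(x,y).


R(x,y) = sum over A in 2^E of x^(r(E)-r(A)) * y^(|A|-r(A)).
G has 6 vertices, 9 edges. r(E) = 5.
Enumerate all 2^9 = 512 subsets.
Count subsets with r(E)-r(A)=0 and |A|-r(A)=2: 34.

34


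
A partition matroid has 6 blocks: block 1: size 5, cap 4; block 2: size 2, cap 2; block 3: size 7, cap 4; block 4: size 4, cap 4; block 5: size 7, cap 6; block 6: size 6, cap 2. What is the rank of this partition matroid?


Rank of a partition matroid = sum of min(|Si|, ci) for each block.
= min(5,4) + min(2,2) + min(7,4) + min(4,4) + min(7,6) + min(6,2)
= 4 + 2 + 4 + 4 + 6 + 2
= 22.

22


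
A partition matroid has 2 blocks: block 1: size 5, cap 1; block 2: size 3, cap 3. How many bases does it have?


A basis picks exactly ci elements from block i.
Number of bases = product of C(|Si|, ci).
= C(5,1) * C(3,3)
= 5 * 1
= 5.

5


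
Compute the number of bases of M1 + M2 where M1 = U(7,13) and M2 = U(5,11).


Bases of a direct sum M1 + M2: |B| = |B(M1)| * |B(M2)|.
|B(U(7,13))| = C(13,7) = 1716.
|B(U(5,11))| = C(11,5) = 462.
Total bases = 1716 * 462 = 792792.

792792


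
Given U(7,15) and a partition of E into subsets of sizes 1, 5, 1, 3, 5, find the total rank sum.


r(Ai) = min(|Ai|, 7) for each part.
Sum = min(1,7) + min(5,7) + min(1,7) + min(3,7) + min(5,7)
    = 1 + 5 + 1 + 3 + 5
    = 15.

15


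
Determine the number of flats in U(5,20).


Flats of U(5,20): every subset of size < 5 is a flat, plus E itself.
Count = (20 choose 0) + (20 choose 1) + (20 choose 2) + (20 choose 3) + (20 choose 4) + 1
     = 1 + 20 + 190 + 1140 + 4845 + 1
     = 6197.

6197


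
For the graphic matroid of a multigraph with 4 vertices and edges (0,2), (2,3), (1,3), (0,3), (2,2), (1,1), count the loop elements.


In a graphic matroid, a loop is a self-loop edge (u,u) with rank 0.
Examining all 6 edges for self-loops...
Self-loops found: (2,2), (1,1)
Number of loops = 2.

2


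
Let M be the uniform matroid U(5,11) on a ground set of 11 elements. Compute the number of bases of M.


Bases of U(5,11) are all 5-element subsets of the 11-element ground set.
Number of bases = C(11,5).
C(11,5) = 462.

462


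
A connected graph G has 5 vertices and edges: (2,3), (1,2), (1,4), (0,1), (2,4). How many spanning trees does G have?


By Kirchhoff's matrix tree theorem, the number of spanning trees equals
the determinant of any cofactor of the Laplacian matrix L.
G has 5 vertices and 5 edges.
Computing the (4 x 4) cofactor determinant gives 3.

3


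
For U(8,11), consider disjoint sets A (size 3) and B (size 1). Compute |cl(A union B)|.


|A union B| = 3 + 1 = 4 (disjoint).
In U(8,11), cl(S) = S if |S| < 8, else cl(S) = E.
Since 4 < 8, cl(A union B) = A union B.
|cl(A union B)| = 4.

4


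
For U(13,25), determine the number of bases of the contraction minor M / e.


Contracting e from U(13,25) gives U(12,24).
Bases of U(12,24) = C(24,12) = 24! / (12! * 12!) = 2704156.

2704156


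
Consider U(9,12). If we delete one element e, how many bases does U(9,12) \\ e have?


Deleting e from U(9,12) gives U(9,11) since n > r.
Bases of U(9,11) = C(11,9) = 55.

55


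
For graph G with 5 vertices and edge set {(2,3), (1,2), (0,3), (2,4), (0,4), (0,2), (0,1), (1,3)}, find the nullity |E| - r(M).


Cycle rank (nullity) = |E| - r(M) = |E| - (|V| - c).
|E| = 8, |V| = 5, c = 1.
Nullity = 8 - (5 - 1) = 8 - 4 = 4.

4


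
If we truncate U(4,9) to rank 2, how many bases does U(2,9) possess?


Truncating U(4,9) to rank 2 gives U(2,9).
Bases of U(2,9) are all 2-element subsets of 9 elements.
Number of bases = C(9,2) = 9! / (2! * 7!) = 36.

36


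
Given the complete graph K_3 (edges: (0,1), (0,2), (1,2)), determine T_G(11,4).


T(K_3; x,y) = x^2 + x + y.
T(11,4) = 121 + 11 + 4 = 136.

136


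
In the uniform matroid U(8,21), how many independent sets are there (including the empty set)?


Independent sets of U(8,21) are all subsets of size <= 8.
Count = (21 choose 0) + (21 choose 1) + (21 choose 2) + (21 choose 3) + (21 choose 4) + (21 choose 5) + (21 choose 6) + (21 choose 7) + (21 choose 8)
     = 1 + 21 + 210 + 1330 + 5985 + 20349 + 54264 + 116280 + 203490
     = 401930.

401930


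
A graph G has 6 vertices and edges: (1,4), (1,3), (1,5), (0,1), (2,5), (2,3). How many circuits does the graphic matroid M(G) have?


A circuit in a graphic matroid = edge set of a simple cycle.
G has 6 vertices and 6 edges.
Enumerating all minimal edge subsets forming cycles...
Total circuits found: 1.

1


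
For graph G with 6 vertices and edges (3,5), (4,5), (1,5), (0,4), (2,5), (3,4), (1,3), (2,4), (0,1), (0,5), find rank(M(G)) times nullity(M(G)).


r(M) = |V| - c = 6 - 1 = 5.
nullity = |E| - r(M) = 10 - 5 = 5.
Product = 5 * 5 = 25.

25


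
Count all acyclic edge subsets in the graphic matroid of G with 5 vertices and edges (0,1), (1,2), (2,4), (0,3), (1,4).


An independent set in a graphic matroid is an acyclic edge subset.
G has 5 vertices and 5 edges.
Enumerate all 2^5 = 32 subsets, checking for acyclicity.
Total independent sets = 28.

28


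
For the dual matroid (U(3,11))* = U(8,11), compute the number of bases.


The dual of U(r,n) is U(n-r, n) = U(8,11).
Bases of U(8,11) are all (8)-element subsets.
|B(M*)| = (11 choose 8) = 165.

165


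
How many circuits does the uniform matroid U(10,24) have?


In U(10,24), circuits are the (11)-element subsets.
Any set of 11 elements is dependent, and removing any one element gives
an independent set of size 10, so it is a minimal dependent set.
Number of circuits = C(24,11) = 2496144.

2496144


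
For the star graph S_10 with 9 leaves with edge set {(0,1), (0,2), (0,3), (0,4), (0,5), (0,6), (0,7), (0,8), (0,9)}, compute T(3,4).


A star on 10 vertices is a tree with 9 edges.
T(x,y) = x^(9) for any tree.
T(3,4) = 3^9 = 19683.

19683


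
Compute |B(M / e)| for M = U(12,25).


Contracting e from U(12,25) gives U(11,24).
Bases of U(11,24) = C(24,11) = 2496144.

2496144


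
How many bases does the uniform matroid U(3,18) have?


Bases of U(3,18) are all 3-element subsets of the 18-element ground set.
Number of bases = C(18,3).
C(18,3) = (18 * 17 * 16) / (1 * 2 * 3) = 816.

816


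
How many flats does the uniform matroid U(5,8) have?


Flats of U(5,8): every subset of size < 5 is a flat, plus E itself.
Count = (8 choose 0) + (8 choose 1) + (8 choose 2) + (8 choose 3) + (8 choose 4) + 1
     = 1 + 8 + 28 + 56 + 70 + 1
     = 164.

164


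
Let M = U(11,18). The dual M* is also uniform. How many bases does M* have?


The dual of U(r,n) is U(n-r, n) = U(7,18).
Bases of U(7,18) are all (7)-element subsets.
|B(M*)| = C(18,7) = 18! / (7! * 11!) = 31824.

31824


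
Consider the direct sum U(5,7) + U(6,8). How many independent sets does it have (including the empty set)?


For a direct sum, |I(M1+M2)| = |I(M1)| * |I(M2)|.
|I(U(5,7))| = sum C(7,k) for k=0..5 = 120.
|I(U(6,8))| = sum C(8,k) for k=0..6 = 247.
Total = 120 * 247 = 29640.

29640


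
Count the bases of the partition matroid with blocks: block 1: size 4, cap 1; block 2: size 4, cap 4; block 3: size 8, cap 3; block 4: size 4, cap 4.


A basis picks exactly ci elements from block i.
Number of bases = product of C(|Si|, ci).
= C(4,1) * C(4,4) * C(8,3) * C(4,4)
= 4 * 1 * 56 * 1
= 224.

224


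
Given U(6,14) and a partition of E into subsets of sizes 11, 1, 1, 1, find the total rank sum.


r(Ai) = min(|Ai|, 6) for each part.
Sum = min(11,6) + min(1,6) + min(1,6) + min(1,6)
    = 6 + 1 + 1 + 1
    = 9.

9


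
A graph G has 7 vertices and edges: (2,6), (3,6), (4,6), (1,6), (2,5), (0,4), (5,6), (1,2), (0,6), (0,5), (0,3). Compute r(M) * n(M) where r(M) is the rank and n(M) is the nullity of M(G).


r(M) = |V| - c = 7 - 1 = 6.
nullity = |E| - r(M) = 11 - 6 = 5.
Product = 6 * 5 = 30.

30


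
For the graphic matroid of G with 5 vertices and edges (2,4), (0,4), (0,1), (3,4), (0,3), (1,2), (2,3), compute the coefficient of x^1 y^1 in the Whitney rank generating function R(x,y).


R(x,y) = sum over A in 2^E of x^(r(E)-r(A)) * y^(|A|-r(A)).
G has 5 vertices, 7 edges. r(E) = 4.
Enumerate all 2^7 = 128 subsets.
Count subsets with r(E)-r(A)=1 and |A|-r(A)=1: 11.

11


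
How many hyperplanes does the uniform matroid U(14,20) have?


Hyperplanes of U(14,20) are flats of rank 13.
In a uniform matroid, these are exactly the (13)-element subsets.
Count = C(20,13) = 20! / (13! * 7!) = 77520.

77520


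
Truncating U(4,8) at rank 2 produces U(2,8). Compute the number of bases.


Truncating U(4,8) to rank 2 gives U(2,8).
Bases of U(2,8) are all 2-element subsets of 8 elements.
Number of bases = C(8,2) = 8! / (2! * 6!) = 28.

28


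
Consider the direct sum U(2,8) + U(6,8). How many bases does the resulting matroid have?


Bases of a direct sum M1 + M2: |B| = |B(M1)| * |B(M2)|.
|B(U(2,8))| = C(8,2) = 28.
|B(U(6,8))| = C(8,6) = 28.
Total bases = 28 * 28 = 784.

784


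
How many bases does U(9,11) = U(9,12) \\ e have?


Deleting e from U(9,12) gives U(9,11) since n > r.
Bases of U(9,11) = C(11,9) = 11! / (9! * 2!) = 55.

55


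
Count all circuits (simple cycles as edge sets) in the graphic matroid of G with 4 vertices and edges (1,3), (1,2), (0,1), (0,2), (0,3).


A circuit in a graphic matroid = edge set of a simple cycle.
G has 4 vertices and 5 edges.
Enumerating all minimal edge subsets forming cycles...
Total circuits found: 3.

3


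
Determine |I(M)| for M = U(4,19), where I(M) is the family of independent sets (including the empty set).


Independent sets of U(4,19) are all subsets of size <= 4.
Count = C(19,0) + C(19,1) + C(19,2) + C(19,3) + C(19,4)
     = 1 + 19 + 171 + 969 + 3876
     = 5036.

5036


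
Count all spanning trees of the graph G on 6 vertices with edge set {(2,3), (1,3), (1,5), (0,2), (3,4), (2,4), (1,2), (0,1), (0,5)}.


By Kirchhoff's matrix tree theorem, the number of spanning trees equals
the determinant of any cofactor of the Laplacian matrix L.
G has 6 vertices and 9 edges.
Computing the (5 x 5) cofactor determinant gives 55.

55


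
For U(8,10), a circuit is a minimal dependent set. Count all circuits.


In U(8,10), circuits are the (9)-element subsets.
Any set of 9 elements is dependent, and removing any one element gives
an independent set of size 8, so it is a minimal dependent set.
Number of circuits = C(10,9) = 10! / (9! * 1!) = 10.

10


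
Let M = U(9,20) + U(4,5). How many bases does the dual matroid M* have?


(M1+M2)* = M1* + M2*.
M1* = U(11,20), bases: C(20,11) = 167960.
M2* = U(1,5), bases: C(5,1) = 5.
|B(M*)| = 167960 * 5 = 839800.

839800


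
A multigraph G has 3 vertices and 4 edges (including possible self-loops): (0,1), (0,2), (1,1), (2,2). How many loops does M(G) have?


In a graphic matroid, a loop is a self-loop edge (u,u) with rank 0.
Examining all 4 edges for self-loops...
Self-loops found: (1,1), (2,2)
Number of loops = 2.

2


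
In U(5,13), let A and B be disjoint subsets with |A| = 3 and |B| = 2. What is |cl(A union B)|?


|A union B| = 3 + 2 = 5 (disjoint).
In U(5,13), cl(S) = S if |S| < 5, else cl(S) = E.
Since 5 >= 5, cl(A union B) = E.
|cl(A union B)| = 13.

13


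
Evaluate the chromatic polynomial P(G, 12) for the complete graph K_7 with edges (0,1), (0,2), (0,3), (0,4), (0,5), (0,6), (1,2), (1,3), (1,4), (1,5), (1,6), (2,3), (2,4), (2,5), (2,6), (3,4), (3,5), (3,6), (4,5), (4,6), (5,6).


P(K_7, k) = k(k-1)(k-2)...(k-6).
P(12) = (12) * (11) * (10) * (9) * (8) * (7) * (6) = 3991680.

3991680


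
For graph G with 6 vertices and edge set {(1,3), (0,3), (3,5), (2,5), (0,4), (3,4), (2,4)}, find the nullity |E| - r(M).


Cycle rank (nullity) = |E| - r(M) = |E| - (|V| - c).
|E| = 7, |V| = 6, c = 1.
Nullity = 7 - (6 - 1) = 7 - 5 = 2.

2


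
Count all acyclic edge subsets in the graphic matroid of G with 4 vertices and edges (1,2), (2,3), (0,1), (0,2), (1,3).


An independent set in a graphic matroid is an acyclic edge subset.
G has 4 vertices and 5 edges.
Enumerate all 2^5 = 32 subsets, checking for acyclicity.
Total independent sets = 24.

24


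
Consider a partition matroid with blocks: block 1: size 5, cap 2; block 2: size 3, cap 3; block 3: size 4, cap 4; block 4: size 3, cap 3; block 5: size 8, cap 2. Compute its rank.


Rank of a partition matroid = sum of min(|Si|, ci) for each block.
= min(5,2) + min(3,3) + min(4,4) + min(3,3) + min(8,2)
= 2 + 3 + 4 + 3 + 2
= 14.

14


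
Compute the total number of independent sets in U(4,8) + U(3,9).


For a direct sum, |I(M1+M2)| = |I(M1)| * |I(M2)|.
|I(U(4,8))| = sum C(8,k) for k=0..4 = 163.
|I(U(3,9))| = sum C(9,k) for k=0..3 = 130.
Total = 163 * 130 = 21190.

21190


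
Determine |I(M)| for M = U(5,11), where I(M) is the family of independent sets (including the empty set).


Independent sets of U(5,11) are all subsets of size <= 5.
Count = C(11,0) + C(11,1) + C(11,2) + C(11,3) + C(11,4) + C(11,5)
     = 1 + 11 + 55 + 165 + 330 + 462
     = 1024.

1024


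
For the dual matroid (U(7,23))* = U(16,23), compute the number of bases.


The dual of U(r,n) is U(n-r, n) = U(16,23).
Bases of U(16,23) are all (16)-element subsets.
|B(M*)| = (23 choose 16) = 245157.

245157


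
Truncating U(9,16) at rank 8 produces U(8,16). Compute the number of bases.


Truncating U(9,16) to rank 8 gives U(8,16).
Bases of U(8,16) are all 8-element subsets of 16 elements.
Number of bases = C(16,8) = 12870.

12870


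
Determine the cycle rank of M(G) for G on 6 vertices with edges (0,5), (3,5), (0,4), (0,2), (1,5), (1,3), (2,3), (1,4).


Cycle rank (nullity) = |E| - r(M) = |E| - (|V| - c).
|E| = 8, |V| = 6, c = 1.
Nullity = 8 - (6 - 1) = 8 - 5 = 3.

3


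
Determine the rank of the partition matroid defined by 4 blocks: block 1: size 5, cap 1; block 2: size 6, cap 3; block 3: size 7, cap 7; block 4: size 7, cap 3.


Rank of a partition matroid = sum of min(|Si|, ci) for each block.
= min(5,1) + min(6,3) + min(7,7) + min(7,3)
= 1 + 3 + 7 + 3
= 14.

14


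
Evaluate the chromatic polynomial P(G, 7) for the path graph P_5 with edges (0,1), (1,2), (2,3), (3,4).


P(P_5, k) = k * (k-1)^(4).
P(7) = 7 * 6^4 = 7 * 1296 = 9072.

9072


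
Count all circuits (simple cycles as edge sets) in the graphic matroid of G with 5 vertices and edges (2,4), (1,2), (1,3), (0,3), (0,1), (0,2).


A circuit in a graphic matroid = edge set of a simple cycle.
G has 5 vertices and 6 edges.
Enumerating all minimal edge subsets forming cycles...
Total circuits found: 3.

3


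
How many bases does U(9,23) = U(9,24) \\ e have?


Deleting e from U(9,24) gives U(9,23) since n > r.
Bases of U(9,23) = C(23,9) = 23! / (9! * 14!) = 817190.

817190


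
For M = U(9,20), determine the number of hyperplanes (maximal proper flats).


Hyperplanes of U(9,20) are flats of rank 8.
In a uniform matroid, these are exactly the (8)-element subsets.
Count = (20 choose 8) = 125970.

125970


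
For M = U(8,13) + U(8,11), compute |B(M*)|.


(M1+M2)* = M1* + M2*.
M1* = U(5,13), bases: C(13,5) = 1287.
M2* = U(3,11), bases: C(11,3) = 165.
|B(M*)| = 1287 * 165 = 212355.

212355


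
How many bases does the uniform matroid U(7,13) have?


Bases of U(7,13) are all 7-element subsets of the 13-element ground set.
Number of bases = C(13,7).
C(13,7) = 13! / (7! * 6!) = 1716.

1716


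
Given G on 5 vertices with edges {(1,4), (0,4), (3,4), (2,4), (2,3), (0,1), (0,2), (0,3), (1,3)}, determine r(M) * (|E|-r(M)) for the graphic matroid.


r(M) = |V| - c = 5 - 1 = 4.
nullity = |E| - r(M) = 9 - 4 = 5.
Product = 4 * 5 = 20.

20


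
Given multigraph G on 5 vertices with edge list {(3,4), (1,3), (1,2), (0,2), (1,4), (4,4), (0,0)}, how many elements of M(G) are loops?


In a graphic matroid, a loop is a self-loop edge (u,u) with rank 0.
Examining all 7 edges for self-loops...
Self-loops found: (4,4), (0,0)
Number of loops = 2.

2


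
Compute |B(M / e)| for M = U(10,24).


Contracting e from U(10,24) gives U(9,23).
Bases of U(9,23) = C(23,9) = 23! / (9! * 14!) = 817190.

817190


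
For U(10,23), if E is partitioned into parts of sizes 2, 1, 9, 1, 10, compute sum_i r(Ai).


r(Ai) = min(|Ai|, 10) for each part.
Sum = min(2,10) + min(1,10) + min(9,10) + min(1,10) + min(10,10)
    = 2 + 1 + 9 + 1 + 10
    = 23.

23


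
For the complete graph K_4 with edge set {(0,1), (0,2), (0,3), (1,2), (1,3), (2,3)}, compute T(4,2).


T(K_4; x,y) = x^3 + 3x^2 + 4xy + 2x + y^3 + 3y^2 + 2y.
Substituting x=4, y=2:
= 64 + 48 + 32 + 8 + 8 + 12 + 4
= 176.

176


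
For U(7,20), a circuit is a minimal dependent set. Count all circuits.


In U(7,20), circuits are the (8)-element subsets.
Any set of 8 elements is dependent, and removing any one element gives
an independent set of size 7, so it is a minimal dependent set.
Number of circuits = (20 choose 8) = 125970.

125970


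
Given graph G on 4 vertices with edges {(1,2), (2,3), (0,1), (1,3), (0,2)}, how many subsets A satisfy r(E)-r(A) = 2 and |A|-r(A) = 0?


R(x,y) = sum over A in 2^E of x^(r(E)-r(A)) * y^(|A|-r(A)).
G has 4 vertices, 5 edges. r(E) = 3.
Enumerate all 2^5 = 32 subsets.
Count subsets with r(E)-r(A)=2 and |A|-r(A)=0: 5.

5


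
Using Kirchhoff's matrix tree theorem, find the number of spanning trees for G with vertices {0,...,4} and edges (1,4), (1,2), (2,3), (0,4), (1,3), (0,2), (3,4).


By Kirchhoff's matrix tree theorem, the number of spanning trees equals
the determinant of any cofactor of the Laplacian matrix L.
G has 5 vertices and 7 edges.
Computing the (4 x 4) cofactor determinant gives 24.

24


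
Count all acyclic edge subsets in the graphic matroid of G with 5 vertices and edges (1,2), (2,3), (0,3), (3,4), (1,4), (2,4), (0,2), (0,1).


An independent set in a graphic matroid is an acyclic edge subset.
G has 5 vertices and 8 edges.
Enumerate all 2^8 = 256 subsets, checking for acyclicity.
Total independent sets = 134.

134


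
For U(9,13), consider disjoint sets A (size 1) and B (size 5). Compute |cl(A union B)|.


|A union B| = 1 + 5 = 6 (disjoint).
In U(9,13), cl(S) = S if |S| < 9, else cl(S) = E.
Since 6 < 9, cl(A union B) = A union B.
|cl(A union B)| = 6.

6


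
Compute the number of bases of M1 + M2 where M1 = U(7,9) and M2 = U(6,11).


Bases of a direct sum M1 + M2: |B| = |B(M1)| * |B(M2)|.
|B(U(7,9))| = C(9,7) = 36.
|B(U(6,11))| = C(11,6) = 462.
Total bases = 36 * 462 = 16632.

16632


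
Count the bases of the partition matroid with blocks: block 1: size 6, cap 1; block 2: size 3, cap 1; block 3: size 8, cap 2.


A basis picks exactly ci elements from block i.
Number of bases = product of C(|Si|, ci).
= C(6,1) * C(3,1) * C(8,2)
= 6 * 3 * 28
= 504.

504


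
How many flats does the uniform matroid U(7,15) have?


Flats of U(7,15): every subset of size < 7 is a flat, plus E itself.
Count = C(15,0) + C(15,1) + C(15,2) + C(15,3) + C(15,4) + C(15,5) + C(15,6) + 1
     = 1 + 15 + 105 + 455 + 1365 + 3003 + 5005 + 1
     = 9950.

9950


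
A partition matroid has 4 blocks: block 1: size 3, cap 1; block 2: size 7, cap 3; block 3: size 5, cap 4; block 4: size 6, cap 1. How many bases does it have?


A basis picks exactly ci elements from block i.
Number of bases = product of C(|Si|, ci).
= C(3,1) * C(7,3) * C(5,4) * C(6,1)
= 3 * 35 * 5 * 6
= 3150.

3150


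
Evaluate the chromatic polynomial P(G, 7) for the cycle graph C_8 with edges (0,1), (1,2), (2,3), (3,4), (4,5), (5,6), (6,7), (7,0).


P(C_8, k) = (k-1)^8 + (-1)^8*(k-1).
P(7) = (6)^8 + 6
= 1679616 + 6 = 1679622.

1679622


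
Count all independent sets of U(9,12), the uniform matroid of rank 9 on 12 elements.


Independent sets of U(9,12) are all subsets of size <= 9.
Count = C(12,0) + C(12,1) + C(12,2) + C(12,3) + C(12,4) + C(12,5) + C(12,6) + C(12,7) + C(12,8) + C(12,9)
     = 1 + 12 + 66 + 220 + 495 + 792 + 924 + 792 + 495 + 220
     = 4017.

4017


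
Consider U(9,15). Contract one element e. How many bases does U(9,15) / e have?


Contracting e from U(9,15) gives U(8,14).
Bases of U(8,14) = C(14,8) = 3003.

3003


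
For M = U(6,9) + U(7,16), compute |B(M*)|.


(M1+M2)* = M1* + M2*.
M1* = U(3,9), bases: C(9,3) = 84.
M2* = U(9,16), bases: C(16,9) = 11440.
|B(M*)| = 84 * 11440 = 960960.

960960


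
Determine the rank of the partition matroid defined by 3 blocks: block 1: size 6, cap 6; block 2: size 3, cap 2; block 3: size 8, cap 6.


Rank of a partition matroid = sum of min(|Si|, ci) for each block.
= min(6,6) + min(3,2) + min(8,6)
= 6 + 2 + 6
= 14.

14


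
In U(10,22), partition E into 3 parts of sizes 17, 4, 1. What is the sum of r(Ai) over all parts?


r(Ai) = min(|Ai|, 10) for each part.
Sum = min(17,10) + min(4,10) + min(1,10)
    = 10 + 4 + 1
    = 15.

15


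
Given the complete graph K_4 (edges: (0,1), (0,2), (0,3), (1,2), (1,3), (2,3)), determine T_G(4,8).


T(K_4; x,y) = x^3 + 3x^2 + 4xy + 2x + y^3 + 3y^2 + 2y.
Substituting x=4, y=8:
= 64 + 48 + 128 + 8 + 512 + 192 + 16
= 968.

968


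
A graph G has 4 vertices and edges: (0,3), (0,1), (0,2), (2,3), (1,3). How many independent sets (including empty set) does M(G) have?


An independent set in a graphic matroid is an acyclic edge subset.
G has 4 vertices and 5 edges.
Enumerate all 2^5 = 32 subsets, checking for acyclicity.
Total independent sets = 24.

24


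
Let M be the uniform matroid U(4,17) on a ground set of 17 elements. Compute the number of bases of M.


Bases of U(4,17) are all 4-element subsets of the 17-element ground set.
Number of bases = C(17,4).
(17 choose 4) = 2380.

2380


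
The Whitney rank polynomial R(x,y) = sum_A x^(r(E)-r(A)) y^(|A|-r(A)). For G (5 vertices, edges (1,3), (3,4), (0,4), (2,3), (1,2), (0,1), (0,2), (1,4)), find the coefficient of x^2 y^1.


R(x,y) = sum over A in 2^E of x^(r(E)-r(A)) * y^(|A|-r(A)).
G has 5 vertices, 8 edges. r(E) = 4.
Enumerate all 2^8 = 256 subsets.
Count subsets with r(E)-r(A)=2 and |A|-r(A)=1: 4.

4


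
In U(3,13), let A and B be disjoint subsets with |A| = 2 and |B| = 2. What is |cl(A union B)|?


|A union B| = 2 + 2 = 4 (disjoint).
In U(3,13), cl(S) = S if |S| < 3, else cl(S) = E.
Since 4 >= 3, cl(A union B) = E.
|cl(A union B)| = 13.

13


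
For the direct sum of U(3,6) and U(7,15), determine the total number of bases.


Bases of a direct sum M1 + M2: |B| = |B(M1)| * |B(M2)|.
|B(U(3,6))| = C(6,3) = 20.
|B(U(7,15))| = C(15,7) = 6435.
Total bases = 20 * 6435 = 128700.

128700


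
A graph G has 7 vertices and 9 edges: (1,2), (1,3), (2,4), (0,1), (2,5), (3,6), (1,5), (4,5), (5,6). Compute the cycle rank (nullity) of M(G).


Cycle rank (nullity) = |E| - r(M) = |E| - (|V| - c).
|E| = 9, |V| = 7, c = 1.
Nullity = 9 - (7 - 1) = 9 - 6 = 3.

3


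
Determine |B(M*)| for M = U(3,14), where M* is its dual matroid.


The dual of U(r,n) is U(n-r, n) = U(11,14).
Bases of U(11,14) are all (11)-element subsets.
|B(M*)| = C(14,11) = 14! / (11! * 3!) = 364.

364


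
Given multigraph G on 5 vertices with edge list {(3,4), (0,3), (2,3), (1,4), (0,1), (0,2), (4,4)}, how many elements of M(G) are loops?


In a graphic matroid, a loop is a self-loop edge (u,u) with rank 0.
Examining all 7 edges for self-loops...
Self-loops found: (4,4)
Number of loops = 1.

1


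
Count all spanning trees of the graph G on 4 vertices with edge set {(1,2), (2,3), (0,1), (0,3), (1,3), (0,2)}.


By Kirchhoff's matrix tree theorem, the number of spanning trees equals
the determinant of any cofactor of the Laplacian matrix L.
G has 4 vertices and 6 edges.
Computing the (3 x 3) cofactor determinant gives 16.

16


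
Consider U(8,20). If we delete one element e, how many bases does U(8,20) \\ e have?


Deleting e from U(8,20) gives U(8,19) since n > r.
Bases of U(8,19) = C(19,8) = 19! / (8! * 11!) = 75582.

75582


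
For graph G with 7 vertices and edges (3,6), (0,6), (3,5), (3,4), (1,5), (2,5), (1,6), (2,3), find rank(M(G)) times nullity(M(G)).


r(M) = |V| - c = 7 - 1 = 6.
nullity = |E| - r(M) = 8 - 6 = 2.
Product = 6 * 2 = 12.

12


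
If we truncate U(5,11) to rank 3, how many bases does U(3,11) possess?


Truncating U(5,11) to rank 3 gives U(3,11).
Bases of U(3,11) are all 3-element subsets of 11 elements.
Number of bases = C(11,3) = 11! / (3! * 8!) = 165.

165


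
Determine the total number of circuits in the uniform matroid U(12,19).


In U(12,19), circuits are the (13)-element subsets.
Any set of 13 elements is dependent, and removing any one element gives
an independent set of size 12, so it is a minimal dependent set.
Number of circuits = C(19,13) = 19! / (13! * 6!) = 27132.

27132


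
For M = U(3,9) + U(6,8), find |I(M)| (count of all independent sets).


For a direct sum, |I(M1+M2)| = |I(M1)| * |I(M2)|.
|I(U(3,9))| = sum C(9,k) for k=0..3 = 130.
|I(U(6,8))| = sum C(8,k) for k=0..6 = 247.
Total = 130 * 247 = 32110.

32110


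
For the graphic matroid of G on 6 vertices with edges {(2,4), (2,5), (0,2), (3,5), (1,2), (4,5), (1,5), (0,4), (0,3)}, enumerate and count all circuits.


A circuit in a graphic matroid = edge set of a simple cycle.
G has 6 vertices and 9 edges.
Enumerating all minimal edge subsets forming cycles...
Total circuits found: 12.

12


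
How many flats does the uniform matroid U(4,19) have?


Flats of U(4,19): every subset of size < 4 is a flat, plus E itself.
Count = C(19,0) + C(19,1) + C(19,2) + C(19,3) + 1
     = 1 + 19 + 171 + 969 + 1
     = 1161.

1161


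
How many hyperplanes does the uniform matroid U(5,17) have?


Hyperplanes of U(5,17) are flats of rank 4.
In a uniform matroid, these are exactly the (4)-element subsets.
Count = (17 choose 4) = 2380.

2380


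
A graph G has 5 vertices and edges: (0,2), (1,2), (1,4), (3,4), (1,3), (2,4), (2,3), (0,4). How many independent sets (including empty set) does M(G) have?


An independent set in a graphic matroid is an acyclic edge subset.
G has 5 vertices and 8 edges.
Enumerate all 2^8 = 256 subsets, checking for acyclicity.
Total independent sets = 128.

128


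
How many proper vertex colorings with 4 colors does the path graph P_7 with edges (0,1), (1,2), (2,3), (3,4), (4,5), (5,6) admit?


P(P_7, k) = k * (k-1)^(6).
P(4) = 4 * 3^6 = 4 * 729 = 2916.

2916


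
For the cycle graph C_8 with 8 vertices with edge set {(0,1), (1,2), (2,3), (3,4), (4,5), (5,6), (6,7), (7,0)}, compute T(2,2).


T(C_8; x,y) = x + x^2 + ... + x^(7) + y.
T(2,2) = 2^1 + 2^2 + 2^3 + 2^4 + 2^5 + 2^6 + 2^7 + 2
= 2 + 4 + 8 + 16 + 32 + 64 + 128 + 2
= 256.

256


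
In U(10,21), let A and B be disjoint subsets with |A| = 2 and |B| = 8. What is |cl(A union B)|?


|A union B| = 2 + 8 = 10 (disjoint).
In U(10,21), cl(S) = S if |S| < 10, else cl(S) = E.
Since 10 >= 10, cl(A union B) = E.
|cl(A union B)| = 21.

21


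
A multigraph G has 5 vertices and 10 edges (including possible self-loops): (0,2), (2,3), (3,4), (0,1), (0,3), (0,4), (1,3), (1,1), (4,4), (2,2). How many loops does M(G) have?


In a graphic matroid, a loop is a self-loop edge (u,u) with rank 0.
Examining all 10 edges for self-loops...
Self-loops found: (1,1), (4,4), (2,2)
Number of loops = 3.

3


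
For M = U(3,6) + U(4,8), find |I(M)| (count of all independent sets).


For a direct sum, |I(M1+M2)| = |I(M1)| * |I(M2)|.
|I(U(3,6))| = sum C(6,k) for k=0..3 = 42.
|I(U(4,8))| = sum C(8,k) for k=0..4 = 163.
Total = 42 * 163 = 6846.

6846


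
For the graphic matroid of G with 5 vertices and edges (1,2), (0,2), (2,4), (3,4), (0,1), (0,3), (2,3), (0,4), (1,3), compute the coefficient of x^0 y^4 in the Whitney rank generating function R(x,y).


R(x,y) = sum over A in 2^E of x^(r(E)-r(A)) * y^(|A|-r(A)).
G has 5 vertices, 9 edges. r(E) = 4.
Enumerate all 2^9 = 512 subsets.
Count subsets with r(E)-r(A)=0 and |A|-r(A)=4: 9.

9


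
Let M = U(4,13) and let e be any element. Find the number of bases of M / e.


Contracting e from U(4,13) gives U(3,12).
Bases of U(3,12) = C(12,3) = 12! / (3! * 9!) = 220.

220


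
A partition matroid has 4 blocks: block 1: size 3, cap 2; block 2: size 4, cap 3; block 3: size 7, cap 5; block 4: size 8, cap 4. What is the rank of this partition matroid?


Rank of a partition matroid = sum of min(|Si|, ci) for each block.
= min(3,2) + min(4,3) + min(7,5) + min(8,4)
= 2 + 3 + 5 + 4
= 14.

14


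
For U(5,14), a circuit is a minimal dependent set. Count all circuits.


In U(5,14), circuits are the (6)-element subsets.
Any set of 6 elements is dependent, and removing any one element gives
an independent set of size 5, so it is a minimal dependent set.
Number of circuits = (14 choose 6) = 3003.

3003


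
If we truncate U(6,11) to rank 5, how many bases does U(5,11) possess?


Truncating U(6,11) to rank 5 gives U(5,11).
Bases of U(5,11) are all 5-element subsets of 11 elements.
Number of bases = C(11,5) = 462.

462


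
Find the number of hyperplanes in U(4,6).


Hyperplanes of U(4,6) are flats of rank 3.
In a uniform matroid, these are exactly the (3)-element subsets.
Count = C(6,3) = 6! / (3! * 3!) = 20.

20


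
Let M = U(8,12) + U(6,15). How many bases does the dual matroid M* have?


(M1+M2)* = M1* + M2*.
M1* = U(4,12), bases: C(12,4) = 495.
M2* = U(9,15), bases: C(15,9) = 5005.
|B(M*)| = 495 * 5005 = 2477475.

2477475


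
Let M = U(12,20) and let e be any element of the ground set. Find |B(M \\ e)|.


Deleting e from U(12,20) gives U(12,19) since n > r.
Bases of U(12,19) = C(19,12) = 19! / (12! * 7!) = 50388.

50388


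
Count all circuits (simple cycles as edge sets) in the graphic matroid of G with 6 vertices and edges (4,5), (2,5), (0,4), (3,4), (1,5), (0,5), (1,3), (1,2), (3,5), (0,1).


A circuit in a graphic matroid = edge set of a simple cycle.
G has 6 vertices and 10 edges.
Enumerating all minimal edge subsets forming cycles...
Total circuits found: 20.

20
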